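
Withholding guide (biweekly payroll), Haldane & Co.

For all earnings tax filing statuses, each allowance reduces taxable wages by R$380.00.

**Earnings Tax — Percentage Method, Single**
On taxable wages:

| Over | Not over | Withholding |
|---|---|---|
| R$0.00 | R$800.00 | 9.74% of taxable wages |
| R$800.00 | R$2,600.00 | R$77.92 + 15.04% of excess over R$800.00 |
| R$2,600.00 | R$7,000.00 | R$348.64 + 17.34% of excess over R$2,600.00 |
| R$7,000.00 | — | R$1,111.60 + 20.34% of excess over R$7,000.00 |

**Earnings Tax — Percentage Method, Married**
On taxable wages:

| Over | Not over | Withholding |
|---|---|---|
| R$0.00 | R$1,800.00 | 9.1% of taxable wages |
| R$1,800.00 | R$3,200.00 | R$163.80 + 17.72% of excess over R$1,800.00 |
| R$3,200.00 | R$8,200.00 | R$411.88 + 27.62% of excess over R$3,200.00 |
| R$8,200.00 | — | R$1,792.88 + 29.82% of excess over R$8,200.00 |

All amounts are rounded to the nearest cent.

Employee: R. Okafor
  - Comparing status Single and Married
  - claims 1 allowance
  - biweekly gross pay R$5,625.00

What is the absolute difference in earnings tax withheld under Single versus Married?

R$169.43

Earnings Tax (Single): taxable = R$5,625.00 − 1×R$380.00 = R$5,245.00
  R$348.64 + 17.34% × (R$5,245.00 − R$2,600.00) = R$348.64 + 17.34% × R$2,645.00 = R$807.28
Earnings Tax (Married): taxable = R$5,625.00 − 1×R$380.00 = R$5,245.00
  R$411.88 + 27.62% × (R$5,245.00 − R$3,200.00) = R$411.88 + 27.62% × R$2,045.00 = R$976.71
Difference: |R$807.28 − R$976.71| = R$169.43 (higher under Married)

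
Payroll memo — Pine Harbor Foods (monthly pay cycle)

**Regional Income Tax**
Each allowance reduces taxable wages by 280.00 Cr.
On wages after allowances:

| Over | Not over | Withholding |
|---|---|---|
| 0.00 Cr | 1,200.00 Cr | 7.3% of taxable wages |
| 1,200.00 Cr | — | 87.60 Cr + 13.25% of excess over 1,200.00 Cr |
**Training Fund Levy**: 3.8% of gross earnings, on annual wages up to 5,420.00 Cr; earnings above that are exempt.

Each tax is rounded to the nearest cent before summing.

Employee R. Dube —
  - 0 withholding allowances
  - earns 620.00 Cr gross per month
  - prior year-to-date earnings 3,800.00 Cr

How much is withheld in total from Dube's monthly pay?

Regional Income Tax: taxable = 620.00 Cr
  7.3% × 620.00 Cr = 45.26 Cr
Training Fund Levy: 3.8% × 620.00 Cr = 23.56 Cr
Total: 45.26 Cr + 23.56 Cr = 68.82 Cr

68.82 Cr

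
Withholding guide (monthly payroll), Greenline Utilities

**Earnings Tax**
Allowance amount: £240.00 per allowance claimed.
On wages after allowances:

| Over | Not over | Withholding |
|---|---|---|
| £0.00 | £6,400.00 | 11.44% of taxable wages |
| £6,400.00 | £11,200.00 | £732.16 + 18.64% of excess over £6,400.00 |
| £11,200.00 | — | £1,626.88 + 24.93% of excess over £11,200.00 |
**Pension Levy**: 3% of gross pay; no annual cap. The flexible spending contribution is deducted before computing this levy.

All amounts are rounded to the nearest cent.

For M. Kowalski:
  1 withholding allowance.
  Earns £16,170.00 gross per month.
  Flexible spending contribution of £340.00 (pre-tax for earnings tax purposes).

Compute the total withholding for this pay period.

Earnings Tax: taxable = £16,170.00 − £340.00 − 1×£240.00 = £15,590.00
  £1,626.88 + 24.93% × (£15,590.00 − £11,200.00) = £1,626.88 + 24.93% × £4,390.00 = £2,721.31
Pension Levy: 3% × £15,830.00 = £474.90
Total: £2,721.31 + £474.90 = £3,196.21

£3,196.21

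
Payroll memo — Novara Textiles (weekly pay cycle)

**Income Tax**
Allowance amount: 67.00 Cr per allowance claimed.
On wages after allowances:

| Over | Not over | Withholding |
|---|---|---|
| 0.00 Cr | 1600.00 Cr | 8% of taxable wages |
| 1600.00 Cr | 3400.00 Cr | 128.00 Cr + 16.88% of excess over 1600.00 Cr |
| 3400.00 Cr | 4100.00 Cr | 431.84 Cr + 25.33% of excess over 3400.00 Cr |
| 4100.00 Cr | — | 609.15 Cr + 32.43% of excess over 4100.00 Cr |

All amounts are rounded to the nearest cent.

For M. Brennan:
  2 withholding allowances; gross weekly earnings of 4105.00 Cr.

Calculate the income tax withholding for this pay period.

Income Tax: taxable = 4105.00 Cr − 2×67.00 Cr = 3971.00 Cr
  431.84 Cr + 25.33% × (3971.00 Cr − 3400.00 Cr) = 431.84 Cr + 25.33% × 571.00 Cr = 576.47 Cr

576.47 Cr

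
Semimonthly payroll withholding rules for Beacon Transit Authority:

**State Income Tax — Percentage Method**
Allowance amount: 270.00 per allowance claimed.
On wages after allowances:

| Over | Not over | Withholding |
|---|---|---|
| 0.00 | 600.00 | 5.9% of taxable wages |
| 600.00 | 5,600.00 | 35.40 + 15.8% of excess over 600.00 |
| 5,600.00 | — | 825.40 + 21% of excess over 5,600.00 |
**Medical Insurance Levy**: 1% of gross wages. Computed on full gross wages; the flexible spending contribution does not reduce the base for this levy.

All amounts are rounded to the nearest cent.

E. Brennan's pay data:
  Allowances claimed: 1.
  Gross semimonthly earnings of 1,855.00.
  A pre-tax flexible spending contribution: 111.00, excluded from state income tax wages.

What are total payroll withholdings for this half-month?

State Income Tax: taxable = 1,855.00 − 111.00 − 1×270.00 = 1,474.00
  35.40 + 15.8% × (1,474.00 − 600.00) = 35.40 + 15.8% × 874.00 = 173.49
Medical Insurance Levy: 1% × 1,855.00 = 18.55
Total: 173.49 + 18.55 = 192.04

192.04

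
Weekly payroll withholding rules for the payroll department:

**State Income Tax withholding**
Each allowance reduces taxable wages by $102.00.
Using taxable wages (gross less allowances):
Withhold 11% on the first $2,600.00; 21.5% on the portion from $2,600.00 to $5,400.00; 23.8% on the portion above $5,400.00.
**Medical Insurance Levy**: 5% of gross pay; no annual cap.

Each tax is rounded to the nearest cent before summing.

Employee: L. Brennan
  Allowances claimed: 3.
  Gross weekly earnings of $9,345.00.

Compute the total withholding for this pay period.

State Income Tax: taxable = $9,345.00 − 3×$102.00 = $9,039.00
  $888.00 + 23.8% × ($9,039.00 − $5,400.00) = $888.00 + 23.8% × $3,639.00 = $1,754.08
Medical Insurance Levy: 5% × $9,345.00 = $467.25
Total: $1,754.08 + $467.25 = $2,221.33

$2,221.33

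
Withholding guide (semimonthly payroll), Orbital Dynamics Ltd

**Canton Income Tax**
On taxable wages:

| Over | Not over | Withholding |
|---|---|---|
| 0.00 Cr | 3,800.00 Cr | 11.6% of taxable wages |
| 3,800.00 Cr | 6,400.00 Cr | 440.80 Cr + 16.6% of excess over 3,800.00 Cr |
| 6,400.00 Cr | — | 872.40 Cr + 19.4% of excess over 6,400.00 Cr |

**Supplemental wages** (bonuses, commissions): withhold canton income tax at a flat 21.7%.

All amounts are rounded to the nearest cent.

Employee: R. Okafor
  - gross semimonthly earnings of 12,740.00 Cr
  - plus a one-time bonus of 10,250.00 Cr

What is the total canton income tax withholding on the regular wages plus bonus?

4,326.61 Cr

Canton Income Tax: taxable = 12,740.00 Cr
  872.40 Cr + 19.4% × (12,740.00 Cr − 6,400.00 Cr) = 872.40 Cr + 19.4% × 6,340.00 Cr = 2,102.36 Cr
Supplemental (21.7% flat on bonus): 21.7% × 10,250.00 Cr = 2,224.25 Cr
Total canton income tax: 2,102.36 Cr + 2,224.25 Cr = 4,326.61 Cr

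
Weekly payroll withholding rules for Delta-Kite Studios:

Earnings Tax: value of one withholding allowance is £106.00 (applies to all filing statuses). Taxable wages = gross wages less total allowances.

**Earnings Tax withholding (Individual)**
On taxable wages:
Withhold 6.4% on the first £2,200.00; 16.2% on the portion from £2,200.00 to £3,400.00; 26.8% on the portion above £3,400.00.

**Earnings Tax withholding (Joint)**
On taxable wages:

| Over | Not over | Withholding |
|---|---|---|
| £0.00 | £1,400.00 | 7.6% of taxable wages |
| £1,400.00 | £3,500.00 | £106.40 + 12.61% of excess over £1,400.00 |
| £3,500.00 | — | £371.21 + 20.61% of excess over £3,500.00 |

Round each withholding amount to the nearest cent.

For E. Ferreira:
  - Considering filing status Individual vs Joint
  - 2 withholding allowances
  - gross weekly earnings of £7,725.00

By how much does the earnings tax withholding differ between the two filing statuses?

Earnings Tax (Individual): taxable = £7,725.00 − 2×£106.00 = £7,513.00
  £335.20 + 26.8% × (£7,513.00 − £3,400.00) = £335.20 + 26.8% × £4,113.00 = £1,437.48
Earnings Tax (Joint): taxable = £7,725.00 − 2×£106.00 = £7,513.00
  £371.21 + 20.61% × (£7,513.00 − £3,500.00) = £371.21 + 20.61% × £4,013.00 = £1,198.29
Difference: |£1,437.48 − £1,198.29| = £239.19 (higher under Individual)

£239.19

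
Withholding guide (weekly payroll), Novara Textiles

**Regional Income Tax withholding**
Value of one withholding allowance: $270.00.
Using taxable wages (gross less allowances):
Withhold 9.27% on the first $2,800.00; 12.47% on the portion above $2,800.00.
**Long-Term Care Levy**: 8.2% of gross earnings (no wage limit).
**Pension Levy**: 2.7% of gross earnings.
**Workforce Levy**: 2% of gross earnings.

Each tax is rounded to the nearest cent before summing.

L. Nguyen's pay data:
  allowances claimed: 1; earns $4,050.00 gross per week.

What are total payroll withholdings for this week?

$904.22

Regional Income Tax: taxable = $4,050.00 − 1×$270.00 = $3,780.00
  $259.56 + 12.47% × ($3,780.00 − $2,800.00) = $259.56 + 12.47% × $980.00 = $381.77
Long-Term Care Levy: 8.2% × $4,050.00 = $332.10
Pension Levy: 2.7% × $4,050.00 = $109.35
Workforce Levy: 2% × $4,050.00 = $81.00
Total: $381.77 + $332.10 + $109.35 + $81.00 = $904.22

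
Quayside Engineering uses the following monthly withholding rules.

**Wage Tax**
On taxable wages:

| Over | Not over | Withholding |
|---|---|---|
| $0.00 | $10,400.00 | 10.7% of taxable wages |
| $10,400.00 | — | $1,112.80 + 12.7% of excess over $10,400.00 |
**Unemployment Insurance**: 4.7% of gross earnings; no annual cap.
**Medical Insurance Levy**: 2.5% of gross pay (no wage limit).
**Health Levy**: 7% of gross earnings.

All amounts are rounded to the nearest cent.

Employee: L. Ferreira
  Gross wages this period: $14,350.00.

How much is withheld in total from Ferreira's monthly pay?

$3,652.15

Wage Tax: taxable = $14,350.00
  $1,112.80 + 12.7% × ($14,350.00 − $10,400.00) = $1,112.80 + 12.7% × $3,950.00 = $1,614.45
Unemployment Insurance: 4.7% × $14,350.00 = $674.45
Medical Insurance Levy: 2.5% × $14,350.00 = $358.75
Health Levy: 7% × $14,350.00 = $1,004.50
Total: $1,614.45 + $674.45 + $358.75 + $1,004.50 = $3,652.15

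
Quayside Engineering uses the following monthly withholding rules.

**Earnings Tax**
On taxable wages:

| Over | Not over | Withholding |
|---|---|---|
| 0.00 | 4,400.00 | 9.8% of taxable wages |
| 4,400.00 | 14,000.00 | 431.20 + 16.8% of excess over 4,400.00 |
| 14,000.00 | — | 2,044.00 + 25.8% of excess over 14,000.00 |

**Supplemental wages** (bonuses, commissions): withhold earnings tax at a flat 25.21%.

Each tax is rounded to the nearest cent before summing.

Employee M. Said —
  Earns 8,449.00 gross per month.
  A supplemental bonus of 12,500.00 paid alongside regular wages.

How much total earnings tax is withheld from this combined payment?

Earnings Tax: taxable = 8,449.00
  431.20 + 16.8% × (8,449.00 − 4,400.00) = 431.20 + 16.8% × 4,049.00 = 1,111.43
Supplemental (25.21% flat on bonus): 25.21% × 12,500.00 = 3,151.25
Total earnings tax: 1,111.43 + 3,151.25 = 4,262.68

4,262.68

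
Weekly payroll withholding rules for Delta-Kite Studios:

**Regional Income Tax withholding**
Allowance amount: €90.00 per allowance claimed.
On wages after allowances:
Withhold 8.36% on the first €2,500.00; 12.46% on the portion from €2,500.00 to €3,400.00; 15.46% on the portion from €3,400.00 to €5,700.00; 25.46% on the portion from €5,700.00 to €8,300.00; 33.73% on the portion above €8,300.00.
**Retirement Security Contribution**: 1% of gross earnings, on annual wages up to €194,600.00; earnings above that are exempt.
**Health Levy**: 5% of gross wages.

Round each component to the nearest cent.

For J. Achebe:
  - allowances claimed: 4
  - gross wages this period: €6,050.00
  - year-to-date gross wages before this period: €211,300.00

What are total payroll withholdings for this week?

Regional Income Tax: taxable = €6,050.00 − 4×€90.00 = €5,690.00
  €321.14 + 15.46% × (€5,690.00 − €3,400.00) = €321.14 + 15.46% × €2,290.00 = €675.17
Retirement Security Contribution: YTD €211,300.00 ≥ cap €194,600.00 → €0.00
Health Levy: 5% × €6,050.00 = €302.50
Total: €675.17 + €0.00 + €302.50 = €977.67

€977.67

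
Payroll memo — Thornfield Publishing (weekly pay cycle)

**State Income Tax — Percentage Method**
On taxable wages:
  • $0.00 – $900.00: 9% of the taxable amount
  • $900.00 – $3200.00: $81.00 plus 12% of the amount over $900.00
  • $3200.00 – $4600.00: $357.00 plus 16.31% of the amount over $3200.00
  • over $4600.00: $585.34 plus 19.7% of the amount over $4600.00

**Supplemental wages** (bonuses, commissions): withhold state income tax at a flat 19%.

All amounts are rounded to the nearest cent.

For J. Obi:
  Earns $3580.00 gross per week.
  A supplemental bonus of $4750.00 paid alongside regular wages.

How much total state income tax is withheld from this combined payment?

$1321.48

State Income Tax: taxable = $3580.00
  $357.00 + 16.31% × ($3580.00 − $3200.00) = $357.00 + 16.31% × $380.00 = $418.98
Supplemental (19% flat on bonus): 19% × $4750.00 = $902.50
Total state income tax: $418.98 + $902.50 = $1321.48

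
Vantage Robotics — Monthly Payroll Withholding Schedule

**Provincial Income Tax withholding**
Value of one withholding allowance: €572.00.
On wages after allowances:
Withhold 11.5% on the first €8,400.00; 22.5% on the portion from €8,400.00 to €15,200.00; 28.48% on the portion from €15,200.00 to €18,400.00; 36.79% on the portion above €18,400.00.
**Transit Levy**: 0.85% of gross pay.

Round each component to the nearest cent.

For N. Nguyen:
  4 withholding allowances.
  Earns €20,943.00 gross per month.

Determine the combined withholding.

€3,679.19

Provincial Income Tax: taxable = €20,943.00 − 4×€572.00 = €18,655.00
  €3,407.36 + 36.79% × (€18,655.00 − €18,400.00) = €3,407.36 + 36.79% × €255.00 = €3,501.17
Transit Levy: 0.85% × €20,943.00 = €178.02
Total: €3,501.17 + €178.02 = €3,679.19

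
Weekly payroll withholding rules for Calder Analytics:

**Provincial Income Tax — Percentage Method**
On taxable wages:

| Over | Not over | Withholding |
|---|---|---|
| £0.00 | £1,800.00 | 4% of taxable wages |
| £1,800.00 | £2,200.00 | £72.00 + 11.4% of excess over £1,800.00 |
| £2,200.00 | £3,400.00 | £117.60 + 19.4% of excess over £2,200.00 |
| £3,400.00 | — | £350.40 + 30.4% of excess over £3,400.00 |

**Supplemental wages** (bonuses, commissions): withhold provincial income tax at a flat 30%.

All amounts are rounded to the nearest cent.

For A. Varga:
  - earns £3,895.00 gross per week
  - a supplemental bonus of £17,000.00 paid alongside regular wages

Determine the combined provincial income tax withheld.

Provincial Income Tax: taxable = £3,895.00
  £350.40 + 30.4% × (£3,895.00 − £3,400.00) = £350.40 + 30.4% × £495.00 = £500.88
Supplemental (30% flat on bonus): 30% × £17,000.00 = £5,100.00
Total provincial income tax: £500.88 + £5,100.00 = £5,600.88

£5,600.88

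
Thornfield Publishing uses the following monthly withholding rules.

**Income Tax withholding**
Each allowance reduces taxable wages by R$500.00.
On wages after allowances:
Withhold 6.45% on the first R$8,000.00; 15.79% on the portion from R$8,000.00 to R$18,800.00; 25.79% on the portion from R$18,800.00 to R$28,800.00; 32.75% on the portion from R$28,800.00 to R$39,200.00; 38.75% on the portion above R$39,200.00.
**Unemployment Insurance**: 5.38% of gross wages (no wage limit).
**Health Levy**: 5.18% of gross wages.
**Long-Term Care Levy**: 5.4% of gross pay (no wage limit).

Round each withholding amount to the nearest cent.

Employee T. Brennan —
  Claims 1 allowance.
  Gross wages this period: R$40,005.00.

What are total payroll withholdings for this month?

R$14,709.31

Income Tax: taxable = R$40,005.00 − 1×R$500.00 = R$39,505.00
  R$8,206.32 + 38.75% × (R$39,505.00 − R$39,200.00) = R$8,206.32 + 38.75% × R$305.00 = R$8,324.51
Unemployment Insurance: 5.38% × R$40,005.00 = R$2,152.27
Health Levy: 5.18% × R$40,005.00 = R$2,072.26
Long-Term Care Levy: 5.4% × R$40,005.00 = R$2,160.27
Total: R$8,324.51 + R$2,152.27 + R$2,072.26 + R$2,160.27 = R$14,709.31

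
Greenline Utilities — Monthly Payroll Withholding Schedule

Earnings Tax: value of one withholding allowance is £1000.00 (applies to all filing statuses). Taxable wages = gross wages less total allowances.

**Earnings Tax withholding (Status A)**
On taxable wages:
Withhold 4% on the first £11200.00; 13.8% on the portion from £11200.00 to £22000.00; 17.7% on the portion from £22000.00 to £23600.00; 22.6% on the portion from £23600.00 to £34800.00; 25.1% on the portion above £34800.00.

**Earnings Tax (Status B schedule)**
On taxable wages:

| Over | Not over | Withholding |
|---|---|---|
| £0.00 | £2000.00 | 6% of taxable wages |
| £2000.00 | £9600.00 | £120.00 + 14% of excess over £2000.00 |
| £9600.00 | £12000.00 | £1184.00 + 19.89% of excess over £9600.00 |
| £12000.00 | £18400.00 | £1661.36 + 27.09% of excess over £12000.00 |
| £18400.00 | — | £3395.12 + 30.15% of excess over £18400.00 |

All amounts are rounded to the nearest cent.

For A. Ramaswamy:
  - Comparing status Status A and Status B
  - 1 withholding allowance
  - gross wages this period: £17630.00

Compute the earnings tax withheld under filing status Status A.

£1197.34

Earnings Tax (Status A): taxable = £17630.00 − 1×£1000.00 = £16630.00
  £448.00 + 13.8% × (£16630.00 − £11200.00) = £448.00 + 13.8% × £5430.00 = £1197.34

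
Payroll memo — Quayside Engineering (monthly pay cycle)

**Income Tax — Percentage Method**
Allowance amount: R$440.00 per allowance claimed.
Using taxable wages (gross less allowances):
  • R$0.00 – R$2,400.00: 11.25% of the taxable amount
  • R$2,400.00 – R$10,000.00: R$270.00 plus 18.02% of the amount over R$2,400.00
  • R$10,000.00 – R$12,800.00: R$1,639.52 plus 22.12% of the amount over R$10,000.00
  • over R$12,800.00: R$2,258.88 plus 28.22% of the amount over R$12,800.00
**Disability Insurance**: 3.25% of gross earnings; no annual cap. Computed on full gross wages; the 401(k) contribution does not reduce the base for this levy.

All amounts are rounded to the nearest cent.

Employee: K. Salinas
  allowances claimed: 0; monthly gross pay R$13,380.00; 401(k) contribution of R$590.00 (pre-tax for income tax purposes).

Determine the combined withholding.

R$2,691.52

Income Tax: taxable = R$13,380.00 − R$590.00 = R$12,790.00
  R$1,639.52 + 22.12% × (R$12,790.00 − R$10,000.00) = R$1,639.52 + 22.12% × R$2,790.00 = R$2,256.67
Disability Insurance: 3.25% × R$13,380.00 = R$434.85
Total: R$2,256.67 + R$434.85 = R$2,691.52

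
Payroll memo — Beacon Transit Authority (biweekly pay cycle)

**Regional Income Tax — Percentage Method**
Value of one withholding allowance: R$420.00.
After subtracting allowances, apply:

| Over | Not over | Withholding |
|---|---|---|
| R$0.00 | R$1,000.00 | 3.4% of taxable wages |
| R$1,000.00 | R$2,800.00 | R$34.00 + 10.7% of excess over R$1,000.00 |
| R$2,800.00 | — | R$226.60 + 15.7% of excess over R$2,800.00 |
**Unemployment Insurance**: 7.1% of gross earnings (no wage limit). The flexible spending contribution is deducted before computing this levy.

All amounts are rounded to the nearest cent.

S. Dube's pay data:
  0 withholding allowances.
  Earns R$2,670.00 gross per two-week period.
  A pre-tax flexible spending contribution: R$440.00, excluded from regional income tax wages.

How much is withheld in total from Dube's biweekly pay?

R$323.94

Regional Income Tax: taxable = R$2,670.00 − R$440.00 = R$2,230.00
  R$34.00 + 10.7% × (R$2,230.00 − R$1,000.00) = R$34.00 + 10.7% × R$1,230.00 = R$165.61
Unemployment Insurance: 7.1% × R$2,230.00 = R$158.33
Total: R$165.61 + R$158.33 = R$323.94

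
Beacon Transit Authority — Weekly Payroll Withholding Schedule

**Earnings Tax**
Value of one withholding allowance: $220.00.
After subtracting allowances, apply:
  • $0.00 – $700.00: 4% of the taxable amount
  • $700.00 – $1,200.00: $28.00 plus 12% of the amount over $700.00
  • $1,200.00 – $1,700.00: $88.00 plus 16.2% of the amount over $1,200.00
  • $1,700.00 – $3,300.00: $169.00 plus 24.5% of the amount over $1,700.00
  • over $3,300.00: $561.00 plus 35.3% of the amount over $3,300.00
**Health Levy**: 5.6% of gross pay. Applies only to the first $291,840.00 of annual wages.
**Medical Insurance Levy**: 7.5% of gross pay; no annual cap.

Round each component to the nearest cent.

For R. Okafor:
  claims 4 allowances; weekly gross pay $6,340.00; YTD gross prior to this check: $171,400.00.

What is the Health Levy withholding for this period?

$355.04

Health Levy: 5.6% × $6,340.00 = $355.04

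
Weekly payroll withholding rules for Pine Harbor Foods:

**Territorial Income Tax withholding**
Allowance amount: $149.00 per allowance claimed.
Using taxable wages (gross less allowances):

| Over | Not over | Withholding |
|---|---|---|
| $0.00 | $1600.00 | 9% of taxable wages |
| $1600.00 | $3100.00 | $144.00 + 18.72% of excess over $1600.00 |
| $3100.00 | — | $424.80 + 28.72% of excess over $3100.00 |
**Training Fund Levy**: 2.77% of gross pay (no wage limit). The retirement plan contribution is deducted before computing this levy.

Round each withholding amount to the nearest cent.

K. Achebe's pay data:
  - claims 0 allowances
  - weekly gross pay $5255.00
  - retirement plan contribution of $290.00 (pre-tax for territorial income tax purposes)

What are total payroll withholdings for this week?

$1097.96

Territorial Income Tax: taxable = $5255.00 − $290.00 = $4965.00
  $424.80 + 28.72% × ($4965.00 − $3100.00) = $424.80 + 28.72% × $1865.00 = $960.43
Training Fund Levy: 2.77% × $4965.00 = $137.53
Total: $960.43 + $137.53 = $1097.96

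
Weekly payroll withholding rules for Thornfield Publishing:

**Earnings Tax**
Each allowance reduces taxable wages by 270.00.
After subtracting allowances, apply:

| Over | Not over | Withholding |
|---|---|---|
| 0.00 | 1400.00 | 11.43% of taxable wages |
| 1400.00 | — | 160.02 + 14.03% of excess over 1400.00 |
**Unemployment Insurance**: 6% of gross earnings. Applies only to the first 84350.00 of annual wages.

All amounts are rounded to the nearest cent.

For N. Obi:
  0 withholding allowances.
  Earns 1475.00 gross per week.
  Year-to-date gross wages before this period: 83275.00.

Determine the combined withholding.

235.04

Earnings Tax: taxable = 1475.00
  160.02 + 14.03% × (1475.00 − 1400.00) = 160.02 + 14.03% × 75.00 = 170.54
Unemployment Insurance: cap 84350.00 − YTD 83275.00 = 1075.00 subject; 6% × 1075.00 = 64.50
Total: 170.54 + 64.50 = 235.04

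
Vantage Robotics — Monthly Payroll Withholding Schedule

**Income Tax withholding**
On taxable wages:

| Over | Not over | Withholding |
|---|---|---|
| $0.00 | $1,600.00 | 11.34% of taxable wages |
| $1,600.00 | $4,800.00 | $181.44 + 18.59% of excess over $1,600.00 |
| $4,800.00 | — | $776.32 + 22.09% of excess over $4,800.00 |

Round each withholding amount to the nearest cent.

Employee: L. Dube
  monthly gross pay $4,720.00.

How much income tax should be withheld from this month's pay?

$761.45

Income Tax: taxable = $4,720.00
  $181.44 + 18.59% × ($4,720.00 − $1,600.00) = $181.44 + 18.59% × $3,120.00 = $761.45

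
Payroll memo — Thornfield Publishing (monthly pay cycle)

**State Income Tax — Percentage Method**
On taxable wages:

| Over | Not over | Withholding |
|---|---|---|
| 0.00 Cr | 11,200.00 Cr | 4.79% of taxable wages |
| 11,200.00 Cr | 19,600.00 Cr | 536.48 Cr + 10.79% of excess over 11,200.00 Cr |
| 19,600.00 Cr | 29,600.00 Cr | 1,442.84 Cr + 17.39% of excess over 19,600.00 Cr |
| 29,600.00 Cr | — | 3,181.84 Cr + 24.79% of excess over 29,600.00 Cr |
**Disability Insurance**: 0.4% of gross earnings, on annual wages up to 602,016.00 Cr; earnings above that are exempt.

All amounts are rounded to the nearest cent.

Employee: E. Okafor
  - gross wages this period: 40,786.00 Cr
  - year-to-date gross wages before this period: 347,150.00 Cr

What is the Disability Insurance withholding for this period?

163.14 Cr

Disability Insurance: 0.4% × 40,786.00 Cr = 163.14 Cr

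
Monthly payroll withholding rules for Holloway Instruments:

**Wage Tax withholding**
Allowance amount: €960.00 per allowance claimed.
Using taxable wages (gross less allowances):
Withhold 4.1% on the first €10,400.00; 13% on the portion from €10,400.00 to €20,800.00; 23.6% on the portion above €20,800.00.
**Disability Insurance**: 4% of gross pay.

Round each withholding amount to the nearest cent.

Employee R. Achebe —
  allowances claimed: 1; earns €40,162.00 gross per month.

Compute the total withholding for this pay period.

€7,727.75

Wage Tax: taxable = €40,162.00 − 1×€960.00 = €39,202.00
  €1,778.40 + 23.6% × (€39,202.00 − €20,800.00) = €1,778.40 + 23.6% × €18,402.00 = €6,121.27
Disability Insurance: 4% × €40,162.00 = €1,606.48
Total: €6,121.27 + €1,606.48 = €7,727.75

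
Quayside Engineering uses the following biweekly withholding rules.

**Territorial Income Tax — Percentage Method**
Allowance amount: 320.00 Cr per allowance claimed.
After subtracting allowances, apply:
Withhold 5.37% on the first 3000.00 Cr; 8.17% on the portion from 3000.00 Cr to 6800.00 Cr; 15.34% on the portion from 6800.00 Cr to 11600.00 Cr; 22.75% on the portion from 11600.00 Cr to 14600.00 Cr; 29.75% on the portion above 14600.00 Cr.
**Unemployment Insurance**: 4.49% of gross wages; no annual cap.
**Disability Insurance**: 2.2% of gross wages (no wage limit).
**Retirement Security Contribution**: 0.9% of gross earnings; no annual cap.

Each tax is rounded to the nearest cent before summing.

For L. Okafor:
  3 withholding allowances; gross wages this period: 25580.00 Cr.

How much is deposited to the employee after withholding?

18767.15 Cr

Territorial Income Tax: taxable = 25580.00 Cr − 3×320.00 Cr = 24620.00 Cr
  1890.38 Cr + 29.75% × (24620.00 Cr − 14600.00 Cr) = 1890.38 Cr + 29.75% × 10020.00 Cr = 4871.33 Cr
Unemployment Insurance: 4.49% × 25580.00 Cr = 1148.54 Cr
Disability Insurance: 2.2% × 25580.00 Cr = 562.76 Cr
Retirement Security Contribution: 0.9% × 25580.00 Cr = 230.22 Cr
Total withheld: 4871.33 Cr + 1148.54 Cr + 562.76 Cr + 230.22 Cr = 6812.85 Cr
Net pay: 25580.00 Cr − 6812.85 Cr = 18767.15 Cr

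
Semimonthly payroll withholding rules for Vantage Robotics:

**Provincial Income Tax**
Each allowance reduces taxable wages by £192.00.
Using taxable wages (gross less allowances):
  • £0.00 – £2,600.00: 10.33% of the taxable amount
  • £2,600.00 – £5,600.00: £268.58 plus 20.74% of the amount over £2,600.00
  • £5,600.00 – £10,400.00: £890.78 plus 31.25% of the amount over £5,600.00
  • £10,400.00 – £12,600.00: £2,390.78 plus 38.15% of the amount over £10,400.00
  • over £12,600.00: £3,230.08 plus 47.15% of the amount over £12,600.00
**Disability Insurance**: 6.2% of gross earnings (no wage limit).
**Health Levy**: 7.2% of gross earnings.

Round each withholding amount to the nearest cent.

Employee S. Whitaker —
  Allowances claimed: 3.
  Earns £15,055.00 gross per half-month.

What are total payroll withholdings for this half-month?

£6,133.40

Provincial Income Tax: taxable = £15,055.00 − 3×£192.00 = £14,479.00
  £3,230.08 + 47.15% × (£14,479.00 − £12,600.00) = £3,230.08 + 47.15% × £1,879.00 = £4,116.03
Disability Insurance: 6.2% × £15,055.00 = £933.41
Health Levy: 7.2% × £15,055.00 = £1,083.96
Total: £4,116.03 + £933.41 + £1,083.96 = £6,133.40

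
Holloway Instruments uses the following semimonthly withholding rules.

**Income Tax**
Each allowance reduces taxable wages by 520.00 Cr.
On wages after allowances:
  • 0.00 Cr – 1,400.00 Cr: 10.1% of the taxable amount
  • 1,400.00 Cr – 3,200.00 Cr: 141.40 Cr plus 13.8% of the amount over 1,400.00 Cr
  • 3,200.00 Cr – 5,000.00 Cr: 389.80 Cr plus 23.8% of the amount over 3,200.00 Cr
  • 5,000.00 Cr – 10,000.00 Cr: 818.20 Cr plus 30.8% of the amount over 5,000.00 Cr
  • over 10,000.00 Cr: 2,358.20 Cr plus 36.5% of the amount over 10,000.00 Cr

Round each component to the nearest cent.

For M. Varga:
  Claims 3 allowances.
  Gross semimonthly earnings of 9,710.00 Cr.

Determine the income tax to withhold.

Income Tax: taxable = 9,710.00 Cr − 3×520.00 Cr = 8,150.00 Cr
  818.20 Cr + 30.8% × (8,150.00 Cr − 5,000.00 Cr) = 818.20 Cr + 30.8% × 3,150.00 Cr = 1,788.40 Cr

1,788.40 Cr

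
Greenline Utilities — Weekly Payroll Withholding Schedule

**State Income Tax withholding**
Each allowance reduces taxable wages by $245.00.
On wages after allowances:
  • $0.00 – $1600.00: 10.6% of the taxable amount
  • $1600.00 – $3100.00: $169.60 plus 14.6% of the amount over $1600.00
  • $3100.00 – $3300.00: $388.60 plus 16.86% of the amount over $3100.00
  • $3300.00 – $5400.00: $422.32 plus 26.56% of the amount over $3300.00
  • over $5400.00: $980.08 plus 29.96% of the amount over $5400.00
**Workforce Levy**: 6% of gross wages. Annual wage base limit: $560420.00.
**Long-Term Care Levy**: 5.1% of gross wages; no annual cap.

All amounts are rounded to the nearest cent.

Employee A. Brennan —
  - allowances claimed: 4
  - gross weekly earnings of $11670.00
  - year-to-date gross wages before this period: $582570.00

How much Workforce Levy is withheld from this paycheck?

$0.00

Workforce Levy: YTD $582570.00 ≥ cap $560420.00 → $0.00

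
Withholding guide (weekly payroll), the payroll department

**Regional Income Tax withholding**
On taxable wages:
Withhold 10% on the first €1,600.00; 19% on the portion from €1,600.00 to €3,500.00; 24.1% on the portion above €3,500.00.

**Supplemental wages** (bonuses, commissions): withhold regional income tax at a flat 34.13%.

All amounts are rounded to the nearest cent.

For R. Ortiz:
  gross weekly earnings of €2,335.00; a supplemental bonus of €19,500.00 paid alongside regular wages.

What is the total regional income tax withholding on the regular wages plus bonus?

Regional Income Tax: taxable = €2,335.00
  €160.00 + 19% × (€2,335.00 − €1,600.00) = €160.00 + 19% × €735.00 = €299.65
Supplemental (34.13% flat on bonus): 34.13% × €19,500.00 = €6,655.35
Total regional income tax: €299.65 + €6,655.35 = €6,955.00

€6,955.00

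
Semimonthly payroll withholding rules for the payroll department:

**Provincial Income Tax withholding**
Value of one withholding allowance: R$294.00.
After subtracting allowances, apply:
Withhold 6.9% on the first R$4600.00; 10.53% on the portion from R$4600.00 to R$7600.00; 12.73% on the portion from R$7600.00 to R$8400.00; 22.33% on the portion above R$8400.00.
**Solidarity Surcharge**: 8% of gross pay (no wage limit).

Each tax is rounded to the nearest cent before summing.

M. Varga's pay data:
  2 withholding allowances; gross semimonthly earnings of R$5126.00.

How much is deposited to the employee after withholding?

Provincial Income Tax: taxable = R$5126.00 − 2×R$294.00 = R$4538.00
  6.9% × R$4538.00 = R$313.12
Solidarity Surcharge: 8% × R$5126.00 = R$410.08
Total withheld: R$313.12 + R$410.08 = R$723.20
Net pay: R$5126.00 − R$723.20 = R$4402.80

R$4402.80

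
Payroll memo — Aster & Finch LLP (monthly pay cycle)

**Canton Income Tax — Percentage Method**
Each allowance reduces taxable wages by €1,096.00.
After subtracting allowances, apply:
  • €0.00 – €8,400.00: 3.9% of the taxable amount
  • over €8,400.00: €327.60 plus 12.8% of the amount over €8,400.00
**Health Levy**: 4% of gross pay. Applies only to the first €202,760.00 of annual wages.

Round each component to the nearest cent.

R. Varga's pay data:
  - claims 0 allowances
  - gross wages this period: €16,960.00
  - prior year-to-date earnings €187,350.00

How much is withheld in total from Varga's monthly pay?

Canton Income Tax: taxable = €16,960.00
  €327.60 + 12.8% × (€16,960.00 − €8,400.00) = €327.60 + 12.8% × €8,560.00 = €1,423.28
Health Levy: cap €202,760.00 − YTD €187,350.00 = €15,410.00 subject; 4% × €15,410.00 = €616.40
Total: €1,423.28 + €616.40 = €2,039.68

€2,039.68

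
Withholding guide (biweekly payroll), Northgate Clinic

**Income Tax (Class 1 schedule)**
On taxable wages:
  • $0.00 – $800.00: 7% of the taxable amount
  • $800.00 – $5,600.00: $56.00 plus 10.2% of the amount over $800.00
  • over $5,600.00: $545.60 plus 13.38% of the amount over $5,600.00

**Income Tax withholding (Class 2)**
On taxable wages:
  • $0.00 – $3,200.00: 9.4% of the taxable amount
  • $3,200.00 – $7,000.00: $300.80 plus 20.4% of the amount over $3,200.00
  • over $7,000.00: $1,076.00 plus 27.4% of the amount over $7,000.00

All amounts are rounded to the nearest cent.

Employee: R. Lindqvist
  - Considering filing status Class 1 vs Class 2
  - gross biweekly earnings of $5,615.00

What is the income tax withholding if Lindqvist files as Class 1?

Income Tax (Class 1): taxable = $5,615.00
  $545.60 + 13.38% × ($5,615.00 − $5,600.00) = $545.60 + 13.38% × $15.00 = $547.61

$547.61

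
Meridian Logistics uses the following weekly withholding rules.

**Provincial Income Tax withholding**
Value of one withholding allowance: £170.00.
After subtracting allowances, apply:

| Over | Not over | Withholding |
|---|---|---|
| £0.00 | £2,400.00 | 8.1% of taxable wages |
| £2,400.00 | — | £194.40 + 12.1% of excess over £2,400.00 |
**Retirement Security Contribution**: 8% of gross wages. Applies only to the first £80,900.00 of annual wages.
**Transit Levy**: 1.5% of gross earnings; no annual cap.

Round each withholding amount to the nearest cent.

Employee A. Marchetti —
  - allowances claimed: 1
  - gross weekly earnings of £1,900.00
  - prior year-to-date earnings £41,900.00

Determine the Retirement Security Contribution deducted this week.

£152.00

Retirement Security Contribution: 8% × £1,900.00 = £152.00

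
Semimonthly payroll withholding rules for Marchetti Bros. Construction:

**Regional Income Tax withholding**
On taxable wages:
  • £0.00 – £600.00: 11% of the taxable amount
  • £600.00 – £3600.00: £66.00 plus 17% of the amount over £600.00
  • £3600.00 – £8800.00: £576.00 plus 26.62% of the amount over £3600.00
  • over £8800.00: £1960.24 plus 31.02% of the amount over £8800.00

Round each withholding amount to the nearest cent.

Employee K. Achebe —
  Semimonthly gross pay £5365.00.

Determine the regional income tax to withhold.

£1045.84

Regional Income Tax: taxable = £5365.00
  £576.00 + 26.62% × (£5365.00 − £3600.00) = £576.00 + 26.62% × £1765.00 = £1045.84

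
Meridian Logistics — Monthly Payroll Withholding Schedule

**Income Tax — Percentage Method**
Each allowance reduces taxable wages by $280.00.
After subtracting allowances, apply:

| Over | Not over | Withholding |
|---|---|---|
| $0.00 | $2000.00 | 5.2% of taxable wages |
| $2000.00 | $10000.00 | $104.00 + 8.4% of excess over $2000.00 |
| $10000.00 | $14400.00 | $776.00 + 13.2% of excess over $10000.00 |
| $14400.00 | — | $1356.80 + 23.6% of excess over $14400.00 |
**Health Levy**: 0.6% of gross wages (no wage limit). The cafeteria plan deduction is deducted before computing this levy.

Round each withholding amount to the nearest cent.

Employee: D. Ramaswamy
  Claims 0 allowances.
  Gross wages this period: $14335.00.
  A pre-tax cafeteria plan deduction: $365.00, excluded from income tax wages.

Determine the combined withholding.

$1383.86

Income Tax: taxable = $14335.00 − $365.00 = $13970.00
  $776.00 + 13.2% × ($13970.00 − $10000.00) = $776.00 + 13.2% × $3970.00 = $1300.04
Health Levy: 0.6% × $13970.00 = $83.82
Total: $1300.04 + $83.82 = $1383.86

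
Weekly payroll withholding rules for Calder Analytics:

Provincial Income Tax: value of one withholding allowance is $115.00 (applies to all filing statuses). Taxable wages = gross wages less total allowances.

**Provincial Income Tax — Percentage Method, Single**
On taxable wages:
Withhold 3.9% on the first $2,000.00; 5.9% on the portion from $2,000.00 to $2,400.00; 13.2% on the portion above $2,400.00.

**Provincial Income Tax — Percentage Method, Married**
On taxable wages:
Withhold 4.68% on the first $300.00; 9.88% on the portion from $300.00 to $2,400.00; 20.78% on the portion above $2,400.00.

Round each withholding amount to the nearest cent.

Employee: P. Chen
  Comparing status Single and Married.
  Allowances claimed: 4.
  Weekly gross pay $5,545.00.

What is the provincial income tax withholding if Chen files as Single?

$456.02

Provincial Income Tax (Single): taxable = $5,545.00 − 4×$115.00 = $5,085.00
  $101.60 + 13.2% × ($5,085.00 − $2,400.00) = $101.60 + 13.2% × $2,685.00 = $456.02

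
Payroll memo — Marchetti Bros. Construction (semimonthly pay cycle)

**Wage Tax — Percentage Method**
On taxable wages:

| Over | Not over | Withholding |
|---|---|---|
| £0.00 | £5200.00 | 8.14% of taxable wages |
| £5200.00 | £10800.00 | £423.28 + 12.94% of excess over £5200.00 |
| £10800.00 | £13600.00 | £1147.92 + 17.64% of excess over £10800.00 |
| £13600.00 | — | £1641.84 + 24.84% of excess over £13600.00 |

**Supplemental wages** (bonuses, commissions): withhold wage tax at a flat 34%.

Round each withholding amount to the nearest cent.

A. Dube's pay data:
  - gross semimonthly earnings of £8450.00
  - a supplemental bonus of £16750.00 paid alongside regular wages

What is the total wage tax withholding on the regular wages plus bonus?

£6538.83

Wage Tax: taxable = £8450.00
  £423.28 + 12.94% × (£8450.00 − £5200.00) = £423.28 + 12.94% × £3250.00 = £843.83
Supplemental (34% flat on bonus): 34% × £16750.00 = £5695.00
Total wage tax: £843.83 + £5695.00 = £6538.83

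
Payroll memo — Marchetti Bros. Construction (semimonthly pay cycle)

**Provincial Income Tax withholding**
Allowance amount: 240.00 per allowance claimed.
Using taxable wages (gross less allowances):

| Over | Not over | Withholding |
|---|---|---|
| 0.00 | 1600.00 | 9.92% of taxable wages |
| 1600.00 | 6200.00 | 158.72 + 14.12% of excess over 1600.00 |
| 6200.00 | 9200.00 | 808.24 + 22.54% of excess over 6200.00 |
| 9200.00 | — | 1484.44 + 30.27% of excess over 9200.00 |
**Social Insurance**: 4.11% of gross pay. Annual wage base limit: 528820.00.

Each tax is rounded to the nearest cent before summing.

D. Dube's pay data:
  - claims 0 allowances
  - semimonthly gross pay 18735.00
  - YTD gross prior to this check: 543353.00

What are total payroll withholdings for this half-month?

Provincial Income Tax: taxable = 18735.00
  1484.44 + 30.27% × (18735.00 − 9200.00) = 1484.44 + 30.27% × 9535.00 = 4370.68
Social Insurance: YTD 543353.00 ≥ cap 528820.00 → 0.00
Total: 4370.68 + 0.00 = 4370.68

4370.68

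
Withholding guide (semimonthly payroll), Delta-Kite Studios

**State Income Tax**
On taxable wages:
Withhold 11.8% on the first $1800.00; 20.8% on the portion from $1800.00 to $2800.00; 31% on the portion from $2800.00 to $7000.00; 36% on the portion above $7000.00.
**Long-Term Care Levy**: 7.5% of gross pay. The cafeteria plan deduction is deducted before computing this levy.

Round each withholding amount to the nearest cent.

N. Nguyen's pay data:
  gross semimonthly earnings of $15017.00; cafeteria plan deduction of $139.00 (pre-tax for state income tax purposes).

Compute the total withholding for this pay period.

State Income Tax: taxable = $15017.00 − $139.00 = $14878.00
  $1722.40 + 36% × ($14878.00 − $7000.00) = $1722.40 + 36% × $7878.00 = $4558.48
Long-Term Care Levy: 7.5% × $14878.00 = $1115.85
Total: $4558.48 + $1115.85 = $5674.33

$5674.33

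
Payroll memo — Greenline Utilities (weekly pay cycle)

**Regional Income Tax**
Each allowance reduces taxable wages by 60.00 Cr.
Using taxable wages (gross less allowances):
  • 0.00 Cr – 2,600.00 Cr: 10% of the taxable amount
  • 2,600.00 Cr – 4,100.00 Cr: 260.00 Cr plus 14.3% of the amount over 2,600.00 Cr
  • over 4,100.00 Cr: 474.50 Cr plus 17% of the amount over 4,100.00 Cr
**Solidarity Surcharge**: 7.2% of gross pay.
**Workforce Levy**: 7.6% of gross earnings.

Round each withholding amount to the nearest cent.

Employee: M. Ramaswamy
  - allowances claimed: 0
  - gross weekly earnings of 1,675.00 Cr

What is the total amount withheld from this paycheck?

Regional Income Tax: taxable = 1,675.00 Cr
  10% × 1,675.00 Cr = 167.50 Cr
Solidarity Surcharge: 7.2% × 1,675.00 Cr = 120.60 Cr
Workforce Levy: 7.6% × 1,675.00 Cr = 127.30 Cr
Total: 167.50 Cr + 120.60 Cr + 127.30 Cr = 415.40 Cr

415.40 Cr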